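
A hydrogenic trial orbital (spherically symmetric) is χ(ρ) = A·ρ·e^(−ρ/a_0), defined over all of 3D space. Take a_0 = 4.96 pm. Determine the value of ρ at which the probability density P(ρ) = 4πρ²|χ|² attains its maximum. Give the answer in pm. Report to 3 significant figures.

Set d/dρ [P(ρ) = 4πρ²|χ|²] = 0 and solve for ρ > 0.
Solving yields ρ = 2·a_0.
With a_0 = 4.96, the most probable radial distance is 9.920 pm.

ρ ≈ 9.92 pm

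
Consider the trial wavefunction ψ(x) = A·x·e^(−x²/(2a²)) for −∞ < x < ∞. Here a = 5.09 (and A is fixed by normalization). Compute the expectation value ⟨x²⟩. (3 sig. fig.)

⟨x²⟩ = ∫ x^2 |ψ|² dx over the full domain.
Since the A² factors cancel between numerator and denominator, ⟨x²⟩ = 3·a^2/2.
Putting a = 5.09 gives 38.86.

⟨x^2⟩ ≈ 38.9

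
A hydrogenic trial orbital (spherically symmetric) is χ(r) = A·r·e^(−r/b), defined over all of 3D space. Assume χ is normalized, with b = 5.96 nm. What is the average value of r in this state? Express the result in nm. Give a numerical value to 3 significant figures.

By definition ⟨r⟩ = ∫ r |χ(r)|² 4πr² dr.
Recall ∫₀^∞ r^m e^(−r/β) dr = m!·β^(m+1), evaluating both integrals, ⟨r⟩ = 5·b/2.
Putting b = 5.96 gives 14.90.

⟨r⟩ ≈ 14.9 nm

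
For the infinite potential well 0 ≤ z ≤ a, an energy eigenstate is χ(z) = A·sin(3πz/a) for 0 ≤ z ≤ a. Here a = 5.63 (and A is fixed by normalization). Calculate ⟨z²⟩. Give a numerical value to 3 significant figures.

⟨z^2⟩ ≈ 10.4

The expectation value is the |χ|²-weighted average of z^2: ∫ z^2|χ|² dz.
Using sin²θ = (1 − cos 2θ)/2, evaluating both integrals, ⟨z²⟩ = -a^2/(18·π^2) + a^2/3.
Putting a = 5.63 gives 10.39.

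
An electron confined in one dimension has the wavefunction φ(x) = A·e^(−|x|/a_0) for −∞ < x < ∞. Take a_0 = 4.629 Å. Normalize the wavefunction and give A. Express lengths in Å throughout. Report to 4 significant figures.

A ≈ 0.4648 Å^(-1/2)

Normalization requires ∫|φ|² dx = 1, integrated from −∞ to ∞.
The integral (without the A² prefactor) comes out to a_0.
Hence A² = 1/[a_0].
Plugging in a_0 = 4.629 yields A = 0.46479.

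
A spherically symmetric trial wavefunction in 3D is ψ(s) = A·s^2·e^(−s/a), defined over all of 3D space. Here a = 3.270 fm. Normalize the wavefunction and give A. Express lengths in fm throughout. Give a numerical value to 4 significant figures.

Require ∫ |ψ|² 4πs² ds = 1 over the whole domain.
With ∫₀^∞ s^6 e^(−αs) ds = 6!/α^7, ∫|ψ|² 4πs² ds = A²·(45·π·a^7/2).
Hence A² = 1/[45·π·a^7/2].
Plugging in a = 3.270 yields A = 0.0018811.

A ≈ 0.001881 fm^(-7/2)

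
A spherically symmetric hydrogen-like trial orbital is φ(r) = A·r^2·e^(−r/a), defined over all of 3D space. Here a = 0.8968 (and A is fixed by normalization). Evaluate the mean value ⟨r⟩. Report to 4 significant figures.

⟨r⟩ = ∫ r |φ|² 4πr² dr over the full domain.
With ∫₀^∞ r^7 e^(−αr) dr = 7!/α^8, evaluating both integrals, ⟨r⟩ = 7·a/2.
With a = 0.8968, ⟨r⟩ = 3.1388.

⟨r⟩ ≈ 3.139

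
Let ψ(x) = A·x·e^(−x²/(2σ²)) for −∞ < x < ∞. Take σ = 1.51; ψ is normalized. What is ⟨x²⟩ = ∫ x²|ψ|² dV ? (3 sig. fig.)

⟨x^2⟩ ≈ 3.42

By definition ⟨x²⟩ = ∫ x^2 |ψ(x)|² dx.
With ∫_{−∞}^{∞} x^(2m) e^(−αx²) dx = (2m−1)!!·√π / (2^m α^(m+1/2)), evaluating both integrals, ⟨x²⟩ = 3·σ^2/2.
Putting σ = 1.51 gives 3.420.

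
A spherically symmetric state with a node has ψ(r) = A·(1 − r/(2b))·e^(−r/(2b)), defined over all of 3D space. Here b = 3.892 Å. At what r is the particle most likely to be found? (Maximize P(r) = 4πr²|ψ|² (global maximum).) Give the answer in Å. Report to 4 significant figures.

r ≈ 20.38 Å

Set d/dr [P(r) = 4πr²|ψ|²] = 0 and solve for r > 0.
This gives r = b·(√(5) + 3).
With b = 3.892, the most probable radial distance is 20.379 Å.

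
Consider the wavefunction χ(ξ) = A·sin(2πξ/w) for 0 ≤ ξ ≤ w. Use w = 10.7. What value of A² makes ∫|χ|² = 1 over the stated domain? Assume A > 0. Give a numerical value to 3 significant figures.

A^2 ≈ 0.187

Require ∫ |χ|² dξ = 1 over the whole domain.
With ∫₀^w sin²(nπξ/w) dξ = w/2, carrying out the integral gives A² · w/2.
So A² = (w/2)^(−1).
Substituting w = 10.7 gives A² = 0.1869, so A = 0.4323.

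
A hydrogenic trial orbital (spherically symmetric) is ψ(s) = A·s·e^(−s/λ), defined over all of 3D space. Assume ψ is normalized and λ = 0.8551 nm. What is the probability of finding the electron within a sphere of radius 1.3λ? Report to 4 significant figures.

Integrate the radial probability density 4πs²|ψ|² over s ≤ 1.3λ.
The full normalization integral is A²·[3·π·λ^5] = 1, fixing A².
Substituting u = s/λ, A², 4π and the length scale all cancel in the ratio: P = ∫_{0}^{1.3} u^4·e^(-2·u) du / ∫_{0}^{∞} u^4·e^(-2·u) du.
An antiderivative of u^4·e^(-2·u) is -(u^4/2 + u^3 + 3·u^2/2 + 3·u/2 + 3/4)·e^(-2·u); evaluating from 0 to 1.3 gives ≈ 0.0919324, while the full integral is 3/4.
The region integral divided by the full integral gives P = 0.12258.

P ≈ 0.1226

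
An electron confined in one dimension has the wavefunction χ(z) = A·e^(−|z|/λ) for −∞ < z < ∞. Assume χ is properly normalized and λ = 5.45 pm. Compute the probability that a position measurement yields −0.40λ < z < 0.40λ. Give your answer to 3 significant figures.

P ≈ 0.551

P = ∫_{−0.40λ}^{0.40λ} |χ(z)|² dz.
The normalization integral ∫|χ|²dz over the whole domain equals λ·A², and A² cancels in the ratio.
By symmetry take twice the z ≥ 0 contribution in numerator and denominator; the 2's cancel. Let u = z/λ; then A² and the length scale cancel, so P = ∫_{0}^{0.40} e^(-2·u) du ÷ ∫_{0}^{∞} e^(-2·u) du.
With ∫ e^(-2·u) du = -e^(-2·u)/2 + C, the region integral is 1/2 - e^(-4/5)/2 and the full one is 1/2.
Taking the ratio, P = 0.5507.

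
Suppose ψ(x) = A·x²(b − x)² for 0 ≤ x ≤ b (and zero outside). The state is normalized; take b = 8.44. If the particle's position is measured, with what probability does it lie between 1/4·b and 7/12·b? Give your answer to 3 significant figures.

|ψ|² is the probability density, so P = ∫_{1/4·b}^{7/12·b} |ψ|² dx.
Since A² = 1/(b^9/630), this is the region integral divided by the full normalization integral.
In terms of u = x/b (A² and the length scale cancel between numerator and denominator), P = [∫_{1/4}^{7/12} u^4·(1 - u)^4 du] / [∫_{0}^{1} u^4·(1 - u)^4 du].
With ∫ u^4·(1 - u)^4 du = u^5·(70·u^4 - 315·u^3 + 540·u^2 - 420·u + 126)/630 + C, the region integral is ≈ 0.0010298 and the full one is 1/630.
This works out to P = 0.6487.

P ≈ 0.649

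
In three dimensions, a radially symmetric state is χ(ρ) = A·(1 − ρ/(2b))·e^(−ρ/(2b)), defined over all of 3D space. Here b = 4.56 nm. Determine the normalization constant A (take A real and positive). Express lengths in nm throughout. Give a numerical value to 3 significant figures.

Require ∫ |χ|² 4πρ² dρ = 1 over the whole domain.
(Spherical symmetry: dV = 4πρ² dρ.)
Recall ∫₀^∞ ρ^m e^(−ρ/β) dρ = m!·β^(m+1), with χ = A·(1 − ρ/(2b))·e^(−ρ/(2b)), the integral evaluates to A²·[8·π·b^3].
With b = 4.56: A² = 0.0004196 and A = 0.02048.

A ≈ 0.0205 nm^(-3/2)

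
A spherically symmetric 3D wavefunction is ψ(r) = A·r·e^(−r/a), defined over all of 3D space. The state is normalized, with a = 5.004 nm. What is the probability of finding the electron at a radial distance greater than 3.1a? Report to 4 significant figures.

With dV = 4πr²dr, the probability is ∫|ψ|² dV over r > 3.1a.
The full normalization integral is A²·[3·π·a^5] = 1, fixing A².
In terms of u = r/a (A², 4π and the length scale all cancel between numerator and denominator), P = [∫_{3.1}^{∞} u^4·e^(-2·u) du] / [∫_{0}^{∞} u^4·e^(-2·u) du].
Using ∫ u^4·e^(-2·u) du = -(u^4/2 + u^3 + 3·u^2/2 + 3·u/2 + 3/4)·e^(-2·u), the numerator is ≈ 0.194383 and the denominator is 3/4.
The region integral divided by the full integral gives P = 0.25918.

P ≈ 0.2592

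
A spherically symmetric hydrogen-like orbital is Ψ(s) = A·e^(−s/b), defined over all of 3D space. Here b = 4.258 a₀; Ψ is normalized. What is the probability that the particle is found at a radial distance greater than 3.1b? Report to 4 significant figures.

P ≈ 0.05362

Integrate the radial probability density 4πs²|Ψ|² over s > 3.1b.
A² is fixed by ∫₀^∞ 4πs²|Ψ|² ds = 1, i.e. A² = (π·b^3)^(−1).
In terms of u = s/b (A², 4π and the length scale all cancel between numerator and denominator), P = [∫_{3.1}^{∞} u^2·e^(-2·u) du] / [∫_{0}^{∞} u^2·e^(-2·u) du].
With ∫ u^2·e^(-2·u) du = -(2·u^2 + 2·u + 1)·e^(-2·u)/4 + C, the region integral is 1321·e^(-31/5)/200 and the full one is 1/4.
Taking the ratio yields P = 0.053618.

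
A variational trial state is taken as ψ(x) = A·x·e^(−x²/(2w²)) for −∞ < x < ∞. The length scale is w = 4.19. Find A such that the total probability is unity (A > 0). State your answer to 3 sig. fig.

A ≈ 0.124

Normalization requires ∫|ψ|² dx = 1, integrated from −∞ to ∞.
With ∫_{−∞}^{∞} x^(2m) e^(−αx²) dx = (2m−1)!!·√π / (2^m α^(m+1/2)), the integral (without the A² prefactor) comes out to √(π)·w^3/2.
Hence A² = 1/[√(π)·w^3/2].
With w = 4.19: A² = 0.01534 and A = 0.1239.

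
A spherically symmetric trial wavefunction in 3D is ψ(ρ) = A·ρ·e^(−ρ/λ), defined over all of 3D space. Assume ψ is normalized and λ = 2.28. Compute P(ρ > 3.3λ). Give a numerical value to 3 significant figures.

P ≈ 0.213

With dV = 4πρ²dρ, the probability is ∫|ψ|² dV over ρ > 3.3λ.
Normalization gives A² = 1/(3·π·λ^5).
In terms of u = ρ/λ (A², 4π and the length scale all cancel between numerator and denominator), P = [∫_{3.3}^{∞} u^4·e^(-2·u) du] / [∫_{0}^{∞} u^4·e^(-2·u) du].
With ∫ u^4·e^(-2·u) du = -(u^4/2 + u^3 + 3·u^2/2 + 3·u/2 + 3/4)·e^(-2·u) + C, the region integral is ≈ 0.15953 and the full one is 3/4.
The region integral divided by the full integral gives P = 0.2127.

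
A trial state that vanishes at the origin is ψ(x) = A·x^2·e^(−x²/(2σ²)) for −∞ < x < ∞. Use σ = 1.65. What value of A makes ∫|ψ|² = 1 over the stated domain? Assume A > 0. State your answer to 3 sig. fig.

Require ∫ |ψ|² dx = 1 over the whole domain.
The integral (without the A² prefactor) comes out to 3·√(π)·σ^5/4.
Hence A² = 1/[3·√(π)·σ^5/4].
With σ = 1.65: A² = 0.06151 and A = 0.2480.

A ≈ 0.248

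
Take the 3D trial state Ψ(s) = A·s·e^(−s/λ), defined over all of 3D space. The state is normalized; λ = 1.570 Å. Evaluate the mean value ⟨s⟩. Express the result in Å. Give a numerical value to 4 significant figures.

⟨s⟩ ≈ 3.925 Å

By definition ⟨s⟩ = ∫ s |Ψ(s)|² 4πs² ds.
Using ∫₀^∞ sⁿ e^(−αs) ds = n!/αⁿ⁺¹, the ratio of the moment integral to the normalization integral gives ⟨s⟩ = 5·λ/2.
With λ = 1.570, ⟨s⟩ = 3.9250.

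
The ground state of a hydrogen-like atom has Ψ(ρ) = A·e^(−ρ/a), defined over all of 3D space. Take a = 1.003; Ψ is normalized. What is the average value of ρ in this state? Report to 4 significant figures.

⟨ρ⟩ ≈ 1.505

By definition ⟨ρ⟩ = ∫ ρ |Ψ(ρ)|² 4πρ² dρ.
The ratio of the moment integral to the normalization integral gives ⟨ρ⟩ = 3·a/2.
With a = 1.003, ⟨ρ⟩ = 1.5045.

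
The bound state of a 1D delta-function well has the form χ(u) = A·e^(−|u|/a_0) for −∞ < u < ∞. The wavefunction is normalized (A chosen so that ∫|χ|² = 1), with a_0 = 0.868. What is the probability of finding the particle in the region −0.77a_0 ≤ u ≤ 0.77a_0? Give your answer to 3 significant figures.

|χ|² is the probability density, so P = ∫_{−0.77a_0}^{0.77a_0} |χ|² du.
With A² fixed by ∫|χ|² = 1, i.e. A² = (a_0)^(−1), substitute and integrate.
Both integrals are even about u = 0, so only the u ≥ 0 halves are needed (the factors of 2 cancel). In terms of t = u/a_0 (A² and the length scale cancel between numerator and denominator), P = [∫_{0}^{0.77} e^(-2·t) dt] / [∫_{0}^{∞} e^(-2·t) dt].
An antiderivative of e^(-2·t) is -e^(-2·t)/2; evaluating from 0 to 0.77 gives 1/2 - e^(-77/50)/2, while the full integral is 1/2.
This works out to P = 0.7856.

P ≈ 0.786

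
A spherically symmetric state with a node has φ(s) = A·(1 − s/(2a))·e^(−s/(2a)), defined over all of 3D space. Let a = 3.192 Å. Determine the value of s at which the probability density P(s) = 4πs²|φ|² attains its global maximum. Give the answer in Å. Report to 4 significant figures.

Set d/ds [P(s) = 4πs²|φ|²] = 0 and solve for s > 0.
This gives s = a·(√(5) + 3).
With a = 3.192, the most probable radial distance is 16.714 Å.

s ≈ 16.71 Å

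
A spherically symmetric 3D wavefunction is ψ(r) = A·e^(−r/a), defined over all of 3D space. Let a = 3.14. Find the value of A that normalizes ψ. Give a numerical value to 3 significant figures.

A ≈ 0.101

Require ∫ |ψ|² 4πr² dr = 1 over the whole domain.
Recall ∫₀^∞ r^m e^(−r/β) dr = m!·β^(m+1), the integral (without the A² prefactor) comes out to π·a^3.
So A² = (π·a^3)^(−1).
Substituting a = 3.14 gives A² = 0.01028, so A = 0.1014.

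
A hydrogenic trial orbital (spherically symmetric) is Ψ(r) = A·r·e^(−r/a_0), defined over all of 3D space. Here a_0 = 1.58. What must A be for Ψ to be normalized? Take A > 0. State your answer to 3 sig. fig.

We need A² ∫|f|² 4πr² dr = 1, taking the integral from 0 to ∞.
In 3D with spherical symmetry the volume element is 4πr² dr.
Using ∫₀^∞ rⁿ e^(−αr) dr = n!/αⁿ⁺¹, with Ψ = A·r·e^(−r/a_0), the integral evaluates to A²·[3·π·a_0^5].
With a_0 = 1.58: A² = 0.01078 and A = 0.1038.

A ≈ 0.104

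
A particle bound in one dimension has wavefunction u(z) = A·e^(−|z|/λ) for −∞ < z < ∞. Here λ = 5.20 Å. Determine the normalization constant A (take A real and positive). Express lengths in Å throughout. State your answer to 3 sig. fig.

Require ∫ |u|² dz = 1 over the whole domain.
Carrying out the integral gives A² · λ.
Setting this equal to 1 gives A² = 1/(λ).
With λ = 5.20: A² = 0.1923 and A = 0.4385.

A ≈ 0.439 Å^(-1/2)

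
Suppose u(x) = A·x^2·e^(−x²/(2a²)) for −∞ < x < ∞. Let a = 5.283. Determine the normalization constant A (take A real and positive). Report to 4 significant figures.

A ≈ 0.01352

We need A² ∫|f|² dx = 1, taking the integral from −∞ to ∞.
Using the Gaussian integral ∫_{−∞}^{∞} e^(−αx²) dx = √(π/α), with u = A·x^2·e^(−x²/(2a²)), the integral evaluates to A²·[3·√(π)·a^5/4].
Hence A² = 1/[3·√(π)·a^5/4].
Plugging in a = 5.283 yields A = 0.013520.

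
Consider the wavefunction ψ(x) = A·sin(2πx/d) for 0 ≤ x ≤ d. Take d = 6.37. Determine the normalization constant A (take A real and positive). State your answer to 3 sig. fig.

The normalization condition is ∫|ψ|² dx = 1 from 0 to d.
With ∫₀^d sin²(nπx/d) dx = d/2, the integral (without the A² prefactor) comes out to d/2.
Substituting d = 6.37 gives A² = 0.3140, so A = 0.5603.

A ≈ 0.560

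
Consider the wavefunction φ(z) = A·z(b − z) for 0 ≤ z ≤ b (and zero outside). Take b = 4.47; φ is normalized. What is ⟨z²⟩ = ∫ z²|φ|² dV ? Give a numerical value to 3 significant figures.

⟨z^2⟩ ≈ 5.71

⟨z²⟩ = ∫ z^2 |φ|² dz over the full domain.
Expanding the polynomial and integrating term by term, since the A² factors cancel between numerator and denominator, ⟨z²⟩ = 2·b^2/7.
Putting b = 4.47 gives 5.709.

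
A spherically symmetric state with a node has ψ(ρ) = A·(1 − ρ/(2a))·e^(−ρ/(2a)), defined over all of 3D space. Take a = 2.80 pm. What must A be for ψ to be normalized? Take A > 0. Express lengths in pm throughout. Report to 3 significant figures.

The normalization condition is ∫|ψ|² 4πρ² dρ = 1 from 0 to ∞.
(Spherical symmetry: dV = 4πρ² dρ.)
Carrying out the integral gives A² · 8·π·a^3.
Hence A² = 1/[8·π·a^3].
With a = 2.80: A² = 0.001813 and A = 0.04257.

A ≈ 0.0426 pm^(-3/2)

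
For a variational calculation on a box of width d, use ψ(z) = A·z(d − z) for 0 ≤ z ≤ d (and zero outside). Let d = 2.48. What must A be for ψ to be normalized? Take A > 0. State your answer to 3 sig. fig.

A ≈ 0.565

Require ∫ |ψ|² dz = 1 over the whole domain.
With ψ = A·z(d − z), the integral evaluates to A²·[d^5/30].
Hence A² = 1/[d^5/30].
Plugging in d = 2.48 yields A = 0.5655.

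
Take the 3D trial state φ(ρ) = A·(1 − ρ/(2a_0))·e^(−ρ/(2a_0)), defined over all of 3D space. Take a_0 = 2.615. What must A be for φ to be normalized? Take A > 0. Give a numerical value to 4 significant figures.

A ≈ 0.04717

The normalization condition is ∫|φ|² 4πρ² dρ = 1 from 0 to ∞.
In 3D with spherical symmetry the volume element is 4πρ² dρ.
∫|φ|² 4πρ² dρ = A²·(8·π·a_0^3).
Setting this equal to 1 gives A² = 1/(8·π·a_0^3).
Plugging in a_0 = 2.615 yields A = 0.047171.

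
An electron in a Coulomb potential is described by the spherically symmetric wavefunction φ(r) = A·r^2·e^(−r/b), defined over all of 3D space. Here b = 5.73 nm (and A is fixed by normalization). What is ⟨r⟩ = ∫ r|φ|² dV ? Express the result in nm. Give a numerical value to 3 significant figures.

By definition ⟨r⟩ = ∫ r |φ(r)|² 4πr² dr.
Since the A² factors cancel between numerator and denominator, ⟨r⟩ = 7·b/2.
Putting b = 5.73 gives 20.06.

⟨r⟩ ≈ 20.1 nm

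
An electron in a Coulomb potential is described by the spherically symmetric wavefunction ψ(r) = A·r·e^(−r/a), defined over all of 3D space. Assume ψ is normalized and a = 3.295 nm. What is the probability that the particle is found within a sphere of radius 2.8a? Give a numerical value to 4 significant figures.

P ≈ 0.6578

With dV = 4πr²dr, the probability is ∫|ψ|² dV over r ≤ 2.8a.
Normalization gives A² = 1/(3·π·a^5).
Let u = r/a; then A², 4π and the length scale all cancel, so P = ∫_{0}^{2.8} u^4·e^(-2·u) du ÷ ∫_{0}^{∞} u^4·e^(-2·u) du.
Using ∫ u^4·e^(-2·u) du = -(u^4/2 + u^3 + 3·u^2/2 + 3·u/2 + 3/4)·e^(-2·u), the numerator is ≈ 0.493387 and the denominator is 3/4.
The region integral divided by the full integral gives P = 0.65785.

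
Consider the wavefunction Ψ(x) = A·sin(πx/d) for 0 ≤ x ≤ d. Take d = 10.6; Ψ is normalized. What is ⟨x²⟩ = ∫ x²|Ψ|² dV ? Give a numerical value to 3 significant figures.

By definition ⟨x²⟩ = ∫ x^2 |Ψ(x)|² dx.
Evaluating both integrals, ⟨x²⟩ = -d^2/(2·π^2) + d^2/3.
Putting d = 10.6 gives 31.76.

⟨x^2⟩ ≈ 31.8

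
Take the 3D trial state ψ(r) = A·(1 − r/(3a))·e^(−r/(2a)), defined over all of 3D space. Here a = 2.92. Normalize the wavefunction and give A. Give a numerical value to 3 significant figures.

A ≈ 0.0692

The normalization condition is ∫|ψ|² 4πr² dr = 1 from 0 to ∞.
With ψ = A·(1 − r/(3a))·e^(−r/(2a)), the integral evaluates to A²·[8·π·a^3/3].
With a = 2.92: A² = 0.004794 and A = 0.06924.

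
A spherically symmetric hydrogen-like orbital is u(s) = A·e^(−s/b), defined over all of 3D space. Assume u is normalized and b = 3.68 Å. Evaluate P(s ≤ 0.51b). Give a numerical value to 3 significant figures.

P = ∫ |u|² 4πs² ds over s ≤ 0.51b.
Normalization gives A² = 1/(π·b^3).
In terms of t = s/b (A², 4π and the length scale all cancel between numerator and denominator), P = [∫_{0}^{0.51} t^2·e^(-2·t) dt] / [∫_{0}^{∞} t^2·e^(-2·t) dt].
With ∫ t^2·e^(-2·t) dt = -(2·t^2 + 2·t + 1)·e^(-2·t)/4 + C, the region integral is ≈ 0.021004 and the full one is 1/4.
Taking the ratio yields P = 0.08402.

P ≈ 0.0840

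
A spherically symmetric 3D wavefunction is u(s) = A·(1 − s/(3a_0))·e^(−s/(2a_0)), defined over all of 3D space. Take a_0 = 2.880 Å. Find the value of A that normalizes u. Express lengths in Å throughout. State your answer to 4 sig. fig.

A ≈ 0.07069 Å^(-3/2)

Normalization requires ∫|u|² 4πs² ds = 1, integrated from 0 to ∞.
The angular integral contributes 4π, leaving ∫₀^∞ s²|u|² ds.
The integral (without the A² prefactor) comes out to 8·π·a_0^3/3.
So A² = (8·π·a_0^3/3)^(−1).
Substituting a_0 = 2.880 gives A² = 0.0049969, so A = 0.070689.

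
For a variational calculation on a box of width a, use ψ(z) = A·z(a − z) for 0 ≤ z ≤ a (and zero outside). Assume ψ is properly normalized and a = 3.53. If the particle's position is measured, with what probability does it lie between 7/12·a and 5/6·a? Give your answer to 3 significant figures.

The probability is P = ∫ |ψ|² dz over [7/12·a, 5/6·a].
Since A² = 1/(a^5/30), this is the region integral divided by the full normalization integral.
Substituting u = z/a, A² and the length scale cancel in the ratio: P = ∫_{7/12}^{5/6} u^2·(1 - u)^2 du / ∫_{0}^{1} u^2·(1 - u)^2 du.
An antiderivative of u^2·(1 - u)^2 is u^3·(6·u^2 - 15·u + 10)/30; evaluating from 7/12 to 5/6 gives ≈ 0.010371, while the full integral is 1/30.
The result is P = 0.3111.

P ≈ 0.311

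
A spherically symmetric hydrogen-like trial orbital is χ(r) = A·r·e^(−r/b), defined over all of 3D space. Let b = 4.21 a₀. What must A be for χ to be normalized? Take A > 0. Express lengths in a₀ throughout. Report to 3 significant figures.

We need A² ∫|f|² 4πr² dr = 1, taking the integral from 0 to ∞.
(Spherical symmetry: dV = 4πr² dr.)
Recall ∫₀^∞ r^m e^(−r/β) dr = m!·β^(m+1), with χ = A·r·e^(−r/b), the integral evaluates to A²·[3·π·b^5].
Hence A² = 1/[3·π·b^5].
With b = 4.21: A² = 0.00008023 and A = 0.008957.

A ≈ 0.00896 a₀^(-5/2)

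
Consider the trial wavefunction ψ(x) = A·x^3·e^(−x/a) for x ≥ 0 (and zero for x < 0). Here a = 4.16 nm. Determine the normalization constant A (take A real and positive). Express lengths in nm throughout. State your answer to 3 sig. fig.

Normalization requires ∫|ψ|² dx = 1, integrated from 0 to ∞.
With ∫₀^∞ x^6 e^(−αx) dx = 6!/α^7, carrying out the integral gives A² · 45·a^7/8.
Hence A² = 1/[45·a^7/8].
With a = 4.16: A² = 0.000008246 and A = 0.002872.

A ≈ 0.00287 nm^(-7/2)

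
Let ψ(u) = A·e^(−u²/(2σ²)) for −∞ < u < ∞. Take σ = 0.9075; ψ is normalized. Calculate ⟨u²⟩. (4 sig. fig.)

By definition ⟨u²⟩ = ∫ u^2 |ψ(u)|² du.
With ∫_{−∞}^{∞} u^(2m) e^(−αu²) du = (2m−1)!!·√π / (2^m α^(m+1/2)), evaluating both integrals, ⟨u²⟩ = σ^2/2.
Putting σ = 0.9075 gives 0.41178.

⟨u^2⟩ ≈ 0.4118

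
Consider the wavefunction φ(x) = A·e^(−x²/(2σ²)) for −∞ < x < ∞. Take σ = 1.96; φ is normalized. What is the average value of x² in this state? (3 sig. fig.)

The expectation value is the |φ|²-weighted average of x^2: ∫ x^2|φ|² dx.
With ∫_{−∞}^{∞} x^(2m) e^(−αx²) dx = (2m−1)!!·√π / (2^m α^(m+1/2)), evaluating both integrals, ⟨x²⟩ = σ^2/2.
Putting σ = 1.96 gives 1.921.

⟨x^2⟩ ≈ 1.92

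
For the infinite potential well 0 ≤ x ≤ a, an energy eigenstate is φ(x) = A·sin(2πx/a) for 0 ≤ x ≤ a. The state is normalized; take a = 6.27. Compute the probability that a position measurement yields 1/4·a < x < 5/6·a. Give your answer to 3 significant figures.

P = ∫_{1/4·a}^{5/6·a} |φ(x)|² dx.
The normalization integral ∫|φ|²dx over the whole domain equals a/2·A², and A² cancels in the ratio.
In terms of u = x/a (A² and the length scale cancel between numerator and denominator), P = [∫_{1/4}^{5/6} sin(2·π·u)^2 du] / [∫_{0}^{1} sin(2·π·u)^2 du].
An antiderivative of sin(2·π·u)^2 is u/2 - sin(4·π·u)/(8·π); evaluating from 1/4 to 5/6 gives √(3)/(16·π) + 7/24, while the full integral is 1/2.
The result is P = √(3)/(8·π) + 7/12.

P ≈ 0.652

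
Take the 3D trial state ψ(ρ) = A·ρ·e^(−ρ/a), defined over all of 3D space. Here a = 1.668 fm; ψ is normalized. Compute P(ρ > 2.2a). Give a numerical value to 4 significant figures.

P ≈ 0.5512

With dV = 4πρ²dρ, the probability is ∫|ψ|² dV over ρ > 2.2a.
A² is fixed by ∫₀^∞ 4πρ²|ψ|² dρ = 1, i.e. A² = (3·π·a^5)^(−1).
In terms of u = ρ/a (A², 4π and the length scale all cancel between numerator and denominator), P = [∫_{2.2}^{∞} u^4·e^(-2·u) du] / [∫_{0}^{∞} u^4·e^(-2·u) du].
Using ∫ u^4·e^(-2·u) du = -(u^4/2 + u^3 + 3·u^2/2 + 3·u/2 + 3/4)·e^(-2·u), the numerator is ≈ 0.413388 and the denominator is 3/4.
Taking the ratio yields P = 0.55118.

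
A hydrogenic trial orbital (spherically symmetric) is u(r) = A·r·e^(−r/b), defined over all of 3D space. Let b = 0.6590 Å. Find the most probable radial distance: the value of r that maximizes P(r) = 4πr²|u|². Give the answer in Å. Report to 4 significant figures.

r ≈ 1.318 Å

Set d/dr [P(r) = 4πr²|u|²] = 0 and solve for r > 0.
Solving yields r = 2·b.
With b = 0.6590, the most probable radial distance is 1.3180 Å.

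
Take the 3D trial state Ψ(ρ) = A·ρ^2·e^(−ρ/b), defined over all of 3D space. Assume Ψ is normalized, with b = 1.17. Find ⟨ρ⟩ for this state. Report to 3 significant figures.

The expectation value is the |Ψ|²-weighted average of ρ: ∫ ρ|Ψ|² 4πρ² dρ.
The ratio of the moment integral to the normalization integral gives ⟨ρ⟩ = 7·b/2.
Putting b = 1.17 gives 4.095.

⟨ρ⟩ ≈ 4.10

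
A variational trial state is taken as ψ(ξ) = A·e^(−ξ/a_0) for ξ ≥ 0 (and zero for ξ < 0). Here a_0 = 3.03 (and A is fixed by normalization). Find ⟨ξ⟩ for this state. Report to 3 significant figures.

⟨ξ⟩ = ∫ ξ |ψ|² dξ over the full domain.
Using ∫₀^∞ ξⁿ e^(−αξ) dξ = n!/αⁿ⁺¹, evaluating both integrals, ⟨ξ⟩ = a_0/2.
Putting a_0 = 3.03 gives 1.515.

⟨ξ⟩ ≈ 1.52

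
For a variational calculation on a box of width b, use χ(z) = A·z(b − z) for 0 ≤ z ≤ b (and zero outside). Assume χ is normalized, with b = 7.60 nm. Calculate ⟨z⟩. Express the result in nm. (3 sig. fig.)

⟨z⟩ = ∫ z |χ|² dz over the full domain.
The ratio of the moment integral to the normalization integral gives ⟨z⟩ = b/2.
Putting b = 7.60 gives 3.800.

⟨z⟩ ≈ 3.80 nm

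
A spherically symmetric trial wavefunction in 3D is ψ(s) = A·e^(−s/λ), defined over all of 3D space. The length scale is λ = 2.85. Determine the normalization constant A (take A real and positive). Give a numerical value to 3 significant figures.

A ≈ 0.117

We need A² ∫|f|² 4πs² ds = 1, taking the integral from 0 to ∞.
The angular integral contributes 4π, leaving ∫₀^∞ s²|ψ|² ds.
Carrying out the integral gives A² · π·λ^3.
Setting this equal to 1 gives A² = 1/(π·λ^3).
With λ = 2.85: A² = 0.01375 and A = 0.1173.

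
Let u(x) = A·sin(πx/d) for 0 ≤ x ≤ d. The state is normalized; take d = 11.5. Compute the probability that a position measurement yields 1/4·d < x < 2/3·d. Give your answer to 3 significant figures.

|u|² is the probability density, so P = ∫_{1/4·d}^{2/3·d} |u|² dx.
Since A² = 1/(d/2), this is the region integral divided by the full normalization integral.
Let t = x/d; then A² and the length scale cancel, so P = ∫_{1/4}^{2/3} sin(π·t)^2 dt ÷ ∫_{0}^{1} sin(π·t)^2 dt.
Using ∫ sin(π·t)^2 dt = t/2 - sin(2·π·t)/(4·π), the numerator is √(3)/(8·π) + 1/(4·π) + 5/24 and the denominator is 1/2.
This works out to P = (3·√(3) + 6 + 5·π)/(12·π).

P ≈ 0.714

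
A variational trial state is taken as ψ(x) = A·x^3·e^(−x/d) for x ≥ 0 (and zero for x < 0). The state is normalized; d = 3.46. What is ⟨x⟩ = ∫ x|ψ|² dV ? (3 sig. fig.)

⟨x⟩ = ∫ x |ψ|² dx over the full domain.
Using ∫₀^∞ xⁿ e^(−αx) dx = n!/αⁿ⁺¹, the ratio of the moment integral to the normalization integral gives ⟨x⟩ = 7·d/2.
With d = 3.46, ⟨x⟩ = 12.11.

⟨x⟩ ≈ 12.1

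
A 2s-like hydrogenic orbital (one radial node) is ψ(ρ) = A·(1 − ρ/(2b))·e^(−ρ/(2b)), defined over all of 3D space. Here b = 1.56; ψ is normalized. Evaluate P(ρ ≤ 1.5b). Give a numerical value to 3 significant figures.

P ≈ 0.0500

With dV = 4πρ²dρ, the probability is ∫|ψ|² dV over ρ ≤ 1.5b.
A² is fixed by ∫₀^∞ 4πρ²|ψ|² dρ = 1, i.e. A² = (8·π·b^3)^(−1).
In terms of u = ρ/b (A², 4π and the length scale all cancel between numerator and denominator), P = [∫_{0}^{1.5} u^2·(1 - u/2)^2·e^(-u) du] / [∫_{0}^{∞} u^2·(1 - u/2)^2·e^(-u) du].
An antiderivative of u^2·(1 - u/2)^2·e^(-u) is -(u^4/4 + u^2 + 2·u + 2)·e^(-u); evaluating from 0 to 1.5 gives 2 - 545·e^(-3/2)/64, while the full integral is 2.
Taking the ratio yields P = 0.04995.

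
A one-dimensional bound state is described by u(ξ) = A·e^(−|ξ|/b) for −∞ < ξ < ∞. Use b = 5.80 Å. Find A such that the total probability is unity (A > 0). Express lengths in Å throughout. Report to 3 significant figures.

A ≈ 0.415 Å^(-1/2)

Normalization requires ∫|u|² dξ = 1, integrated from −∞ to ∞.
With ∫₀^∞ ξ^0 e^(−αξ) dξ = 0!/α^1, ∫|u|² dξ = A²·(b).
Hence A² = 1/[b].
With b = 5.80: A² = 0.1724 and A = 0.4152.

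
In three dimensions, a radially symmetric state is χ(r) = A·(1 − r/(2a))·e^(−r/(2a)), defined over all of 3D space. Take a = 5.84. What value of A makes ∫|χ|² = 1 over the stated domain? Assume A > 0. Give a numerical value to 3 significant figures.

The normalization condition is ∫|χ|² 4πr² dr = 1 from 0 to ∞.
Using ∫₀^∞ rⁿ e^(−αr) dr = n!/αⁿ⁺¹, carrying out the integral gives A² · 8·π·a^3.
Setting this equal to 1 gives A² = 1/(8·π·a^3).
With a = 5.84: A² = 0.0001998 and A = 0.01413.

A ≈ 0.0141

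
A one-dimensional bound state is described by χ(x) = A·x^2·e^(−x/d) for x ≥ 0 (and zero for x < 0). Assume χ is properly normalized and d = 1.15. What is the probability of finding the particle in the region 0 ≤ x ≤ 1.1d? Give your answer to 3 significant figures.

P ≈ 0.0725

The probability is P = ∫ |χ|² dx over [0, 1.1d].
Since A² = 1/(3·d^5/4), this is the region integral divided by the full normalization integral.
Let u = x/d; then A² and the length scale cancel, so P = ∫_{0}^{1.1} u^4·e^(-2·u) du ÷ ∫_{0}^{∞} u^4·e^(-2·u) du.
An antiderivative of u^4·e^(-2·u) is -(u^4/2 + u^3 + 3·u^2/2 + 3·u/2 + 3/4)·e^(-2·u); evaluating from 0 to 1.1 gives ≈ 0.054372, while the full integral is 3/4.
This works out to P = 0.07250.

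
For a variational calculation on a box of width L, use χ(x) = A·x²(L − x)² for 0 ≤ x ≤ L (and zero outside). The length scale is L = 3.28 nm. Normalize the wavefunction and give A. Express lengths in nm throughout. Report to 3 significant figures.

We need A² ∫|f|² dx = 1, taking the integral from 0 to L.
With χ = A·x²(L − x)², the integral evaluates to A²·[L^9/630].
Hence A² = 1/[L^9/630].
With L = 3.28: A² = 0.01434 and A = 0.1197.

A ≈ 0.120 nm^(-9/2)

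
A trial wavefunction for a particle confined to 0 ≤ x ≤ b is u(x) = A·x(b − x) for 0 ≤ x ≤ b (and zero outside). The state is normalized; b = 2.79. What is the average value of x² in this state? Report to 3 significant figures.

The expectation value is the |u|²-weighted average of x^2: ∫ x^2|u|² dx.
Expanding the polynomial and integrating term by term, evaluating both integrals, ⟨x²⟩ = 2·b^2/7.
Putting b = 2.79 gives 2.224.

⟨x^2⟩ ≈ 2.22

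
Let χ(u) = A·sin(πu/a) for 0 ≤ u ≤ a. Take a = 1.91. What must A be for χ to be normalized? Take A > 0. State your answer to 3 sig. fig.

A ≈ 1.02

Normalization requires ∫|χ|² du = 1, integrated from 0 to a.
Carrying out the integral gives A² · a/2.
Setting this equal to 1 gives A² = 1/(a/2).
With a = 1.91: A² = 1.047 and A = 1.023.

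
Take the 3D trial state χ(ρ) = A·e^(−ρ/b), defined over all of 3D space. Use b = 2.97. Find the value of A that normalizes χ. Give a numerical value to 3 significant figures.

Require ∫ |χ|² 4πρ² dρ = 1 over the whole domain.
With χ = A·e^(−ρ/b), the integral evaluates to A²·[π·b^3].
Substituting b = 2.97 gives A² = 0.01215, so A = 0.1102.

A ≈ 0.110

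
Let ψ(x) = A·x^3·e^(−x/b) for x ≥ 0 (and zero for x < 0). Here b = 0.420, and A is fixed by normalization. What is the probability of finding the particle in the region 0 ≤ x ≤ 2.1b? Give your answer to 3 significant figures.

P ≈ 0.133

The probability is P = ∫ |ψ|² dx over [0, 2.1b].
The normalization integral ∫|ψ|²dx over the whole domain equals 45·b^7/8·A², and A² cancels in the ratio.
In terms of u = x/b (A² and the length scale cancel between numerator and denominator), P = [∫_{0}^{2.1} u^6·e^(-2·u) du] / [∫_{0}^{∞} u^6·e^(-2·u) du].
An antiderivative of u^6·e^(-2·u) is -(4·u^6 + 12·u^5 + 30·u^4 + 60·u^3 + 90·u^2 + 90·u + 45)·e^(-2·u)/8; evaluating from 0 to 2.1 gives ≈ 0.74552, while the full integral is 45/8.
Taking the ratio, P = 0.1325.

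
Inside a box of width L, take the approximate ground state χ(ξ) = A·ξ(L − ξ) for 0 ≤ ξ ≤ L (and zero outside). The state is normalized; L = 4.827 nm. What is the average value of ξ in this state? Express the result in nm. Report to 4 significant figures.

The expectation value is the |χ|²-weighted average of ξ: ∫ ξ|χ|² dξ.
The ratio of the moment integral to the normalization integral gives ⟨ξ⟩ = L/2.
With L = 4.827, ⟨ξ⟩ = 2.4135.

⟨ξ⟩ ≈ 2.414 nm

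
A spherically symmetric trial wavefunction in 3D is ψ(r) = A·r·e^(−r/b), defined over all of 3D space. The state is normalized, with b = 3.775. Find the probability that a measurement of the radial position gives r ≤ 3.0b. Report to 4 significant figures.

P = ∫ |ψ|² 4πr² dr over r ≤ 3.0b.
A² is fixed by ∫₀^∞ 4πr²|ψ|² dr = 1, i.e. A² = (3·π·b^5)^(−1).
Let u = r/b; then A², 4π and the length scale all cancel, so P = ∫_{0}^{3.0} u^4·e^(-2·u) du ÷ ∫_{0}^{∞} u^4·e^(-2·u) du.
Using ∫ u^4·e^(-2·u) du = -(u^4/2 + u^3 + 3·u^2/2 + 3·u/2 + 3/4)·e^(-2·u), the numerator is 3/4 - 345·e^(-6)/4 and the denominator is 3/4.
The region integral divided by the full integral gives P = 0.71494.

P ≈ 0.7149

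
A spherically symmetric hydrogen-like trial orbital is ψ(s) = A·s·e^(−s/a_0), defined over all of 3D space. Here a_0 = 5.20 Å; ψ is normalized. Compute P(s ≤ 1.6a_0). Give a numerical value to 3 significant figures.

P ≈ 0.219

Integrate the radial probability density 4πs²|ψ|² over s ≤ 1.6a_0.
Normalization gives A² = 1/(3·π·a_0^5).
Let u = s/a_0; then A², 4π and the length scale all cancel, so P = ∫_{0}^{1.6} u^4·e^(-2·u) du ÷ ∫_{0}^{∞} u^4·e^(-2·u) du.
An antiderivative of u^4·e^(-2·u) is -(u^4/2 + u^3 + 3·u^2/2 + 3·u/2 + 3/4)·e^(-2·u); evaluating from 0 to 1.6 gives ≈ 0.16454, while the full integral is 3/4.
The region integral divided by the full integral gives P = 0.2194.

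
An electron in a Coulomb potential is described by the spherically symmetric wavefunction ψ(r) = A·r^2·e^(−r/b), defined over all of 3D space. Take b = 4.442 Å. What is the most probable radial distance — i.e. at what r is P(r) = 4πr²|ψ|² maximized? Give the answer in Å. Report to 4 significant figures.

r ≈ 13.33 Å

Set d/dr [P(r) = 4πr²|ψ|²] = 0 and solve for r > 0.
Solving yields r = 3·b.
With b = 4.442, the most probable radial distance is 13.326 Å.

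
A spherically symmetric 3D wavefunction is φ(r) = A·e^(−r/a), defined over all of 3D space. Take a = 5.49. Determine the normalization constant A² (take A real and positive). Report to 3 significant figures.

A^2 ≈ 0.00192

Normalization requires ∫|φ|² 4πr² dr = 1, integrated from 0 to ∞.
With φ = A·e^(−r/a), the integral evaluates to A²·[π·a^3].
Hence A² = 1/[π·a^3].
Substituting a = 5.49 gives A² = 0.001924, so A = 0.04386.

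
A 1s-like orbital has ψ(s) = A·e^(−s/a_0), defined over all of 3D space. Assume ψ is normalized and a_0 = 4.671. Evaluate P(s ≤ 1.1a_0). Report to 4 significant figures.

P ≈ 0.3773

Integrate the radial probability density 4πs²|ψ|² over s ≤ 1.1a_0.
The full normalization integral is A²·[π·a_0^3] = 1, fixing A².
In terms of u = s/a_0 (A², 4π and the length scale all cancel between numerator and denominator), P = [∫_{0}^{1.1} u^2·e^(-2·u) du] / [∫_{0}^{∞} u^2·e^(-2·u) du].
An antiderivative of u^2·e^(-2·u) is -(2·u^2 + 2·u + 1)·e^(-2·u)/4; evaluating from 0 to 1.1 gives 1/4 - 281·e^(-11/5)/200, while the full integral is 1/4.
Taking the ratio yields P = 0.37729.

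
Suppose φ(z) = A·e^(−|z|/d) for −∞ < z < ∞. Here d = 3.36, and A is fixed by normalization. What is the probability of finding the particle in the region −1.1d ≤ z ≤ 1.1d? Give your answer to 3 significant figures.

P = ∫_{−1.1d}^{1.1d} |φ(z)|² dz.
Since A² = 1/(d), this is the region integral divided by the full normalization integral.
By symmetry take twice the z ≥ 0 contribution in numerator and denominator; the 2's cancel. Let u = z/d; then A² and the length scale cancel, so P = ∫_{0}^{1.1} e^(-2·u) du ÷ ∫_{0}^{∞} e^(-2·u) du.
An antiderivative of e^(-2·u) is -e^(-2·u)/2; evaluating from 0 to 1.1 gives 1/2 - e^(-11/5)/2, while the full integral is 1/2.
This works out to P = 0.8892.

P ≈ 0.889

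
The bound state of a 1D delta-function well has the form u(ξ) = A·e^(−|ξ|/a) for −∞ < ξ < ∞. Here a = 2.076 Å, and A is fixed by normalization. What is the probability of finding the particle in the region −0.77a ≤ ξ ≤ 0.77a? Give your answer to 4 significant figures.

P ≈ 0.7856

P = ∫_{−0.77a}^{0.77a} |u(ξ)|² dξ.
With A² fixed by ∫|u|² = 1, i.e. A² = (a)^(−1), substitute and integrate.
By symmetry take twice the ξ ≥ 0 contribution in numerator and denominator; the 2's cancel. Substituting t = ξ/a, A² and the length scale cancel in the ratio: P = ∫_{0}^{0.77} e^(-2·t) dt / ∫_{0}^{∞} e^(-2·t) dt.
Using ∫ e^(-2·t) dt = -e^(-2·t)/2, the numerator is 1/2 - e^(-77/50)/2 and the denominator is 1/2.
Taking the ratio, P = 0.78562.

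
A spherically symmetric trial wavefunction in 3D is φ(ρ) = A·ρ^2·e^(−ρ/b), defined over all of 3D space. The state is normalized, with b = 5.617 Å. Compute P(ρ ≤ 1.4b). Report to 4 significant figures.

Integrate the radial probability density 4πρ²|φ|² over ρ ≤ 1.4b.
A² is fixed by ∫₀^∞ 4πρ²|φ|² dρ = 1, i.e. A² = (45·π·b^7/2)^(−1).
Let u = ρ/b; then A², 4π and the length scale all cancel, so P = ∫_{0}^{1.4} u^6·e^(-2·u) du ÷ ∫_{0}^{∞} u^6·e^(-2·u) du.
Using ∫ u^6·e^(-2·u) du = -(4·u^6 + 12·u^5 + 30·u^4 + 60·u^3 + 90·u^2 + 90·u + 45)·e^(-2·u)/8, the numerator is ≈ 0.137310 and the denominator is 45/8.
Taking the ratio yields P = 0.024411.

P ≈ 0.02441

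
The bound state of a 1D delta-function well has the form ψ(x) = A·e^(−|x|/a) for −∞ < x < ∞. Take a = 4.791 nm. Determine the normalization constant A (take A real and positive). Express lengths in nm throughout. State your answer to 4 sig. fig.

A ≈ 0.4569 nm^(-1/2)

We need A² ∫|f|² dx = 1, taking the integral from −∞ to ∞.
With ψ = A·e^(−|x|/a), the integral evaluates to A²·[a].
Setting this equal to 1 gives A² = 1/(a).
Plugging in a = 4.791 yields A = 0.45686.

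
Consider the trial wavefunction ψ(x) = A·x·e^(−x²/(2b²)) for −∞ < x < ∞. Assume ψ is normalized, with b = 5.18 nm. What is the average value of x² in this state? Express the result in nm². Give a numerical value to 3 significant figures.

The expectation value is the |ψ|²-weighted average of x^2: ∫ x^2|ψ|² dx.
Differentiating ∫e^(−αx²) dx = √(π/α) under α to get the higher moments, evaluating both integrals, ⟨x²⟩ = 3·b^2/2.
Putting b = 5.18 gives 40.25.

⟨x^2⟩ ≈ 40.2 nm^2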